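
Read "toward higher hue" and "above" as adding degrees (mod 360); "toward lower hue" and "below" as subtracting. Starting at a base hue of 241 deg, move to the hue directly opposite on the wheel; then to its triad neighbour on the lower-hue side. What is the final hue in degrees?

301°

+180° (complement): 241 + 180 = 421 → 421 − 360 = 61°
−120° (triadic ↓): 61 − 120 = -59 → -59 + 360 = 301°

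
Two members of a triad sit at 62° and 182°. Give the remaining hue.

A triad spaces three hues 120° apart.
The full set is {62°, 182°, 302°}.

302°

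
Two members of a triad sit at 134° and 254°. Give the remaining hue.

14°

A triad spaces three hues 120° apart.
The full set is {14°, 134°, 254°}.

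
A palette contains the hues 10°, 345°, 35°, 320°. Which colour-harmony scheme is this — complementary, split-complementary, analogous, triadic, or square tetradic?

analogous

Sort the hues: 10°, 35°, 320°, 345°.
Successive gaps around the wheel: 25°, 285°, 25°, 25°.
A run of hues at equal small steps (25°) with one large closing gap is an analogous group.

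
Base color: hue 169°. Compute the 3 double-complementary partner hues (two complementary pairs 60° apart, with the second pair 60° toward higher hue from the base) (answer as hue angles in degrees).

A rectangular tetradic uses two complementary pairs 60° apart: offsets 0°, 60°, 180°, 240°.
169 + 60 = 229°
169 + 180 = 349°
169 + 240 = 409 → 409 − 360 = 49°

229°, 349°, and 49°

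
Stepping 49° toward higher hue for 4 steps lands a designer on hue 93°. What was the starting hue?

257°

4 steps of 49° (toward higher hue) give a net shift of +196°.
Start = end − shift: 93 − 196 = -103 → -103 + 360 = 257°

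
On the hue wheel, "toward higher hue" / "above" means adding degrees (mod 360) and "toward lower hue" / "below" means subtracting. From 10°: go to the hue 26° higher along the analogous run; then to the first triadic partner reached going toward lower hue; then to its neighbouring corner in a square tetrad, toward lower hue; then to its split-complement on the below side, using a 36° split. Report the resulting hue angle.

+26° (analog 26° ↑): 10 + 26 = 36°
−120° (triadic ↓): 36 − 120 = -84 → -84 + 360 = 276°
−90° (square ↓): 276 − 90 = 186°
+144° (split-comp 36° ↓): 186 + 144 = 330°

330°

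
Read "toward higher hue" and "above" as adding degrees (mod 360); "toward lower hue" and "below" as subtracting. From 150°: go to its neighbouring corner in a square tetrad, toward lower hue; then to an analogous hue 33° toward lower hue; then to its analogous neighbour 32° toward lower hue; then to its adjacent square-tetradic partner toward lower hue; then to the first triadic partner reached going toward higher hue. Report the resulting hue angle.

25°

150 − 90 = 60°   (square ↓)
60 − 33 = 27°   (analog 33° ↓)
27 − 32 = -5 → -5 + 360 = 355°   (analog 32° ↓)
355 − 90 = 265°   (square ↓)
265 + 120 = 385 → 385 − 360 = 25°   (triadic ↑)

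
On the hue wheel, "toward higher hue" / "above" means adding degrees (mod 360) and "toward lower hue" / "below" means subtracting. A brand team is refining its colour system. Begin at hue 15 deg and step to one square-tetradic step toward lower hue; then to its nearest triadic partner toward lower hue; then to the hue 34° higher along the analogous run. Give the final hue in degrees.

−90° (square ↓): 15 − 90 = -75 → -75 + 360 = 285°
−120° (triadic ↓): 285 − 120 = 165°
+34° (analog 34° ↑): 165 + 34 = 199°

199°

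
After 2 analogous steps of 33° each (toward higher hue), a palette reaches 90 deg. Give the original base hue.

24°

2 steps of 33° (toward higher hue) give a net shift of +66°.
Start = end − shift: 90 − 66 = 24°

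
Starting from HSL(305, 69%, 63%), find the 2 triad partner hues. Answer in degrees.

A triad places three hues 120° apart.
305 + 120 = 425 → 425 − 360 = 65°
305 + 240 = 545 → 545 − 360 = 185°

65° and 185°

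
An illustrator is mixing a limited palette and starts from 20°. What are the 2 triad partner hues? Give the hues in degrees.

A triad places three hues 120° apart.
20 + 120 = 140°
20 + 240 = 260°

140° and 260°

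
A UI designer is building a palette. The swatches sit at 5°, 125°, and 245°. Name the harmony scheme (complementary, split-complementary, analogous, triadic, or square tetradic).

Sort the hues: 5°, 125°, 245°.
Successive gaps around the wheel: 120°, 120°, 120°.
Three hues equally spaced 120° apart form a triad.

triadic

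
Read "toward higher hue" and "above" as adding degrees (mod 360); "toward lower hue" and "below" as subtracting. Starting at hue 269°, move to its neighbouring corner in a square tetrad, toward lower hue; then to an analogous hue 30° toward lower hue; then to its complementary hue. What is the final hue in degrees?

square ↓ −90°: 269 − 90 = 179°
analog 30° ↓ −30°: 179 − 30 = 149°
complement +180°: 149 + 180 = 329°

329°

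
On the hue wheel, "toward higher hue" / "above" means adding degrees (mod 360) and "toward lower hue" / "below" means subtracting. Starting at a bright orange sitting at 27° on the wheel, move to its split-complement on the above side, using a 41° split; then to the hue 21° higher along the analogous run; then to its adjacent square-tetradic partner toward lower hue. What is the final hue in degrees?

+221° (split-comp 41° ↑): 27 + 221 = 248°
+21° (analog 21° ↑): 248 + 21 = 269°
−90° (square ↓): 269 − 90 = 179°

179°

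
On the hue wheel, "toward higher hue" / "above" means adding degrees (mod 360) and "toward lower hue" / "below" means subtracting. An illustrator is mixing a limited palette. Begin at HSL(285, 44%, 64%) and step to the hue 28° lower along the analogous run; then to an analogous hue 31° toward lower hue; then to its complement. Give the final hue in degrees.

analog 28° ↓ −28°: 285 − 28 = 257°
analog 31° ↓ −31°: 257 − 31 = 226°
complement +180°: 226 + 180 = 406 → 406 − 360 = 46°

46°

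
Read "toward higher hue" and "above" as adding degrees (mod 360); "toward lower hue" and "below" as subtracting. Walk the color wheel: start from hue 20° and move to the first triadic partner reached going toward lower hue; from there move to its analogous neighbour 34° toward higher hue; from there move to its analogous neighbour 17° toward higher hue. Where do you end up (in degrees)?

311°

triadic ↓ −120°: 20 − 120 = -100 → -100 + 360 = 260°
analog 34° ↑ +34°: 260 + 34 = 294°
analog 17° ↑ +17°: 294 + 17 = 311°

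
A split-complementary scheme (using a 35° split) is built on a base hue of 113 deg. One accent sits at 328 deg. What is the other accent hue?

258°

Split-complementary hues sit 35° either side of the complement.
Complement of the base 113°: 113 + 180 = 293°
The given accent 328° is 35° one side of 293°; the other accent sits 35° the other side: 293 − 35 = 258°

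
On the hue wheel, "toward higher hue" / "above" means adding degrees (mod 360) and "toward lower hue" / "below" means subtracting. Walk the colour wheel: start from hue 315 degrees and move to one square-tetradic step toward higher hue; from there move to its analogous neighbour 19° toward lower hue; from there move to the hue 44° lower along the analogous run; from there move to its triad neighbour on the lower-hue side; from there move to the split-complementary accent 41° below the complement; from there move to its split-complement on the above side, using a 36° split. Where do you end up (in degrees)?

217°

square ↑ +90°: 315 + 90 = 405 → 405 − 360 = 45°
analog 19° ↓ −19°: 45 − 19 = 26°
analog 44° ↓ −44°: 26 − 44 = -18 → -18 + 360 = 342°
triadic ↓ −120°: 342 − 120 = 222°
split-comp 41° ↓ +139°: 222 + 139 = 361 → 361 − 360 = 1°
split-comp 36° ↑ +216°: 1 + 216 = 217°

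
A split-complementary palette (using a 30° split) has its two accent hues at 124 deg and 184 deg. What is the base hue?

The accents sit 30° either side of the complement, so the complement is their short-arc midpoint on the wheel.
Short-arc midpoint of 124° and 184°: 154°.
Base is 180° from the complement: 154 − 180 = -26 → -26 + 360 = 334°

334°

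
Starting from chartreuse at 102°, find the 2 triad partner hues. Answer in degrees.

222° and 342°

A triad places three hues 120° apart.
102 + 120 = 222°
102 + 240 = 342°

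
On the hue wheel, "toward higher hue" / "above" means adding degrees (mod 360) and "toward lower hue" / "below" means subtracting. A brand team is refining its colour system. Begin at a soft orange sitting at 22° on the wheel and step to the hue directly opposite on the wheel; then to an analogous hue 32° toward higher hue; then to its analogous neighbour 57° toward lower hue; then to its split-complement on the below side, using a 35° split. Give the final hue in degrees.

322°

complement +180°: 22 + 180 = 202°
analog 32° ↑ +32°: 202 + 32 = 234°
analog 57° ↓ −57°: 234 − 57 = 177°
split-comp 35° ↓ +145°: 177 + 145 = 322°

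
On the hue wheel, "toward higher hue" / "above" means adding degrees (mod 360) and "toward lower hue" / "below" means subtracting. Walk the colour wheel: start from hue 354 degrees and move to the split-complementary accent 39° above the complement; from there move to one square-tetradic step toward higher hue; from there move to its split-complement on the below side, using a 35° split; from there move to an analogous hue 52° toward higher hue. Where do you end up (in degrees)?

+219° (split-comp 39° ↑): 354 + 219 = 573 → 573 − 360 = 213°
+90° (square ↑): 213 + 90 = 303°
+145° (split-comp 35° ↓): 303 + 145 = 448 → 448 − 360 = 88°
+52° (analog 52° ↑): 88 + 52 = 140°

140°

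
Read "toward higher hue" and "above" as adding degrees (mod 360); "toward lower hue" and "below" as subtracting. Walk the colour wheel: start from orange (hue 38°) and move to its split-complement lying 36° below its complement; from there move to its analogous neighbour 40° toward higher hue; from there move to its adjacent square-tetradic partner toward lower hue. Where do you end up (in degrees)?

132°

+144° (split-comp 36° ↓): 38 + 144 = 182°
+40° (analog 40° ↑): 182 + 40 = 222°
−90° (square ↓): 222 − 90 = 132°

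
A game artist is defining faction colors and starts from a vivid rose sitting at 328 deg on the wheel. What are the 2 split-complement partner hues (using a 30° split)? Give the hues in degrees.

118° and 178°

Split-complementary hues sit 30° either side of the complement.
Complement of 328 deg: 328 + 180 = 508 → 508 − 360 = 148°
148 − 30 = 118°
148 + 30 = 178°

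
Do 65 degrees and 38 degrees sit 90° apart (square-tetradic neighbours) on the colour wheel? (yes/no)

no

Angular distance: |65 − 38| = 27 = 27°.
90° apart (square-tetradic neighbours) requires 90°.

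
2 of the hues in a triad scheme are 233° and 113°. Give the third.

353°

A triad places three hues 120° apart.
The full set through 113° is {113°, 233°, 353°}.
Given {113°, 233°}, the missing hue is 353°.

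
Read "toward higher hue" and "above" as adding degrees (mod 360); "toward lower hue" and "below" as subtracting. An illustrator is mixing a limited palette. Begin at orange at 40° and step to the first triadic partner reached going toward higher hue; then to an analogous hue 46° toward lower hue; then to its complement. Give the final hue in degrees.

triadic ↑ +120°: 40 + 120 = 160°
analog 46° ↓ −46°: 160 − 46 = 114°
complement +180°: 114 + 180 = 294°

294°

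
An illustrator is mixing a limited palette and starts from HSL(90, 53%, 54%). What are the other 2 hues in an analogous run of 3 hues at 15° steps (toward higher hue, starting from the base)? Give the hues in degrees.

Analogous hues sit every 15° along the wheel.
90 + 15 = 105°
90 + 30 = 120°

105° and 120°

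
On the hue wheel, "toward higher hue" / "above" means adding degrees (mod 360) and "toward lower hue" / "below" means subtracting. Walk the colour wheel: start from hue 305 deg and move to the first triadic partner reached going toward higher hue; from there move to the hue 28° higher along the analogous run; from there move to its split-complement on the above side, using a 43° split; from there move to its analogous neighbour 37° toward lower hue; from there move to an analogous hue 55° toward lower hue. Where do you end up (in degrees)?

305 + 120 = 425 → 425 − 360 = 65°   (triadic ↑)
65 + 28 = 93°   (analog 28° ↑)
93 + 223 = 316°   (split-comp 43° ↑)
316 − 37 = 279°   (analog 37° ↓)
279 − 55 = 224°   (analog 55° ↓)

224°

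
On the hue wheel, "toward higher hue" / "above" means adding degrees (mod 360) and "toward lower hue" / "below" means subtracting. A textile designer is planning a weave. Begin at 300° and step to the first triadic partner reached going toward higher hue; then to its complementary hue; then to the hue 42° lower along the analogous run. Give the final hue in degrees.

198°

triadic ↑ +120°: 300 + 120 = 420 → 420 − 360 = 60°
complement +180°: 60 + 180 = 240°
analog 42° ↓ −42°: 240 − 42 = 198°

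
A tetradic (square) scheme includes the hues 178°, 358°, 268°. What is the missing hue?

88°

A square tetradic scheme places four hues every 90°.
The full set through 178° is {88°, 178°, 268°, 358°}.
Given {178°, 268°, 358°}, the missing hue is 88°.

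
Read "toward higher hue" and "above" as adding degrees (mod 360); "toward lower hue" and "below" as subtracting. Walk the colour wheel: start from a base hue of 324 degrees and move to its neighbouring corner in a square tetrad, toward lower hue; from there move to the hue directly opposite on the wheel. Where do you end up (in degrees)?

54°

324 − 90 = 234°   (square ↓)
234 + 180 = 414 → 414 − 360 = 54°   (complement)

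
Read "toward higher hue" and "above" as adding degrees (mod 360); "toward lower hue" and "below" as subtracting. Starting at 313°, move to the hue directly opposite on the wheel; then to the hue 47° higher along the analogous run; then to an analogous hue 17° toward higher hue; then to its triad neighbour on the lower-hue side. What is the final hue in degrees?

77°

complement +180°: 313 + 180 = 493 → 493 − 360 = 133°
analog 47° ↑ +47°: 133 + 47 = 180°
analog 17° ↑ +17°: 180 + 17 = 197°
triadic ↓ −120°: 197 − 120 = 77°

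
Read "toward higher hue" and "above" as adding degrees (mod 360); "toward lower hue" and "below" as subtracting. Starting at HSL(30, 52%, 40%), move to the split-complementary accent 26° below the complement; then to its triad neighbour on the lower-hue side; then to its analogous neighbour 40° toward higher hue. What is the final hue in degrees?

split-comp 26° ↓ +154°: 30 + 154 = 184°
triadic ↓ −120°: 184 − 120 = 64°
analog 40° ↑ +40°: 64 + 40 = 104°

104°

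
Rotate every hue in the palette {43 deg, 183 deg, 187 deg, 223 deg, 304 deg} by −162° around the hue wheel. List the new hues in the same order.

241°, 21°, 25°, 61°, 142°

43 − 162 = -119 → -119 + 360 = 241°
183 − 162 = 21°
187 − 162 = 25°
223 − 162 = 61°
304 − 162 = 142°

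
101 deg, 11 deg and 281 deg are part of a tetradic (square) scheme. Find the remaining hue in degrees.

191°

A square tetradic scheme places four hues every 90°.
The full set through 11° is {11°, 101°, 191°, 281°}.
Given {11°, 101°, 281°}, the missing hue is 191°.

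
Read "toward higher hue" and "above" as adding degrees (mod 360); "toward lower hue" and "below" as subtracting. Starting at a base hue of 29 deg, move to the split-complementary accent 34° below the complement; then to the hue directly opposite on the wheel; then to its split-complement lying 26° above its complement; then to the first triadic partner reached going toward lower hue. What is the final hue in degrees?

29 + 146 = 175°   (split-comp 34° ↓)
175 + 180 = 355°   (complement)
355 + 206 = 561 → 561 − 360 = 201°   (split-comp 26° ↑)
201 − 120 = 81°   (triadic ↓)

81°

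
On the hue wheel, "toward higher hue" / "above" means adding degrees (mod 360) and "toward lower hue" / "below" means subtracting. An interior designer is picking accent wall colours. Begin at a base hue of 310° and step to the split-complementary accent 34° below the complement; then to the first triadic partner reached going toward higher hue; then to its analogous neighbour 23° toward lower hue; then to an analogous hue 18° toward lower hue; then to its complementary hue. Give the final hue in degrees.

355°

split-comp 34° ↓ +146°: 310 + 146 = 456 → 456 − 360 = 96°
triadic ↑ +120°: 96 + 120 = 216°
analog 23° ↓ −23°: 216 − 23 = 193°
analog 18° ↓ −18°: 193 − 18 = 175°
complement +180°: 175 + 180 = 355°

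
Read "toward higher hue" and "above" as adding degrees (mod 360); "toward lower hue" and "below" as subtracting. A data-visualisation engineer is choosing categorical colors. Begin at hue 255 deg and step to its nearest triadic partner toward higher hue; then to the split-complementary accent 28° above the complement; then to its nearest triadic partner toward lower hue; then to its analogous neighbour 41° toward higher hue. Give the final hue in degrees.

+120° (triadic ↑): 255 + 120 = 375 → 375 − 360 = 15°
+208° (split-comp 28° ↑): 15 + 208 = 223°
−120° (triadic ↓): 223 − 120 = 103°
+41° (analog 41° ↑): 103 + 41 = 144°

144°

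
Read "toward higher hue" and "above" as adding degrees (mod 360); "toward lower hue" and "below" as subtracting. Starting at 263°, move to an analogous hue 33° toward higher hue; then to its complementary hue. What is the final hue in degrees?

116°

+33° (analog 33° ↑): 263 + 33 = 296°
+180° (complement): 296 + 180 = 476 → 476 − 360 = 116°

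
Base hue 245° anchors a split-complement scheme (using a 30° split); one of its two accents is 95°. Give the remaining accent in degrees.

Split-complementary hues sit 30° either side of the complement.
Complement of the base 245°: 245 + 180 = 425 → 425 − 360 = 65°
The given accent 95° is 30° one side of 65°; the other accent sits 30° the other side: 65 − 30 = 35°

35°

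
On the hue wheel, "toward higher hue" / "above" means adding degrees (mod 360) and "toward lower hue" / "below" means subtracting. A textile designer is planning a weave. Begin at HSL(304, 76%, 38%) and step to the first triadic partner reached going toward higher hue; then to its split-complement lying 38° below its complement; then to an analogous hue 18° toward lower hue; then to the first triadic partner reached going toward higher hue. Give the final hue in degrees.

+120° (triadic ↑): 304 + 120 = 424 → 424 − 360 = 64°
+142° (split-comp 38° ↓): 64 + 142 = 206°
−18° (analog 18° ↓): 206 − 18 = 188°
+120° (triadic ↑): 188 + 120 = 308°

308°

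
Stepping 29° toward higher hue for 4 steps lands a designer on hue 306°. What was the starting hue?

190°

4 steps of 29° (toward higher hue) give a net shift of +116°.
Start = end − shift: 306 − 116 = 190°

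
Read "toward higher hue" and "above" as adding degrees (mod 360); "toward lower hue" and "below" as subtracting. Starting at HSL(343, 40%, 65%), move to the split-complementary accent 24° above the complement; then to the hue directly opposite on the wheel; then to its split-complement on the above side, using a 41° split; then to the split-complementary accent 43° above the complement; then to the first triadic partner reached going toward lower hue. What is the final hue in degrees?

331°

343 + 204 = 547 → 547 − 360 = 187°   (split-comp 24° ↑)
187 + 180 = 367 → 367 − 360 = 7°   (complement)
7 + 221 = 228°   (split-comp 41° ↑)
228 + 223 = 451 → 451 − 360 = 91°   (split-comp 43° ↑)
91 − 120 = -29 → -29 + 360 = 331°   (triadic ↓)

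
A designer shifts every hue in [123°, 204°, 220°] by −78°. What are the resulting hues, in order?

123 − 78 = 45°
204 − 78 = 126°
220 − 78 = 142°

45°, 126°, 142°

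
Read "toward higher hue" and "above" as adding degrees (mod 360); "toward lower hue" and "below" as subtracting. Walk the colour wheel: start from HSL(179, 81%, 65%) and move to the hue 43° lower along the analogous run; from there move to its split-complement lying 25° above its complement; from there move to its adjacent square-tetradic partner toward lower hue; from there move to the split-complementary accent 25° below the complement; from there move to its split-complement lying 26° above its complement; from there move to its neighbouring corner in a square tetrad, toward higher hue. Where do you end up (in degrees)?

342°

−43° (analog 43° ↓): 179 − 43 = 136°
+205° (split-comp 25° ↑): 136 + 205 = 341°
−90° (square ↓): 341 − 90 = 251°
+155° (split-comp 25° ↓): 251 + 155 = 406 → 406 − 360 = 46°
+206° (split-comp 26° ↑): 46 + 206 = 252°
+90° (square ↑): 252 + 90 = 342°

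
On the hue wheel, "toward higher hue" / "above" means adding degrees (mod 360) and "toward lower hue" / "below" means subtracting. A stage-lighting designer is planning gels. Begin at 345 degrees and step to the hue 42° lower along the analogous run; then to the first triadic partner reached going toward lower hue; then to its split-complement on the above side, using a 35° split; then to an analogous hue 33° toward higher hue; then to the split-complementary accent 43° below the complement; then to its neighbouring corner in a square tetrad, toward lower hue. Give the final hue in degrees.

345 − 42 = 303°   (analog 42° ↓)
303 − 120 = 183°   (triadic ↓)
183 + 215 = 398 → 398 − 360 = 38°   (split-comp 35° ↑)
38 + 33 = 71°   (analog 33° ↑)
71 + 137 = 208°   (split-comp 43° ↓)
208 − 90 = 118°   (square ↓)

118°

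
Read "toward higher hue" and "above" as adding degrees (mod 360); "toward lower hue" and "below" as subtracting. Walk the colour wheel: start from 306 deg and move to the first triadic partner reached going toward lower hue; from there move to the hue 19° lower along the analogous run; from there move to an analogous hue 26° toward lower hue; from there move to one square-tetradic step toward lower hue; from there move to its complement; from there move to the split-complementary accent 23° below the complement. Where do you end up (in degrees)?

28°

306 − 120 = 186°   (triadic ↓)
186 − 19 = 167°   (analog 19° ↓)
167 − 26 = 141°   (analog 26° ↓)
141 − 90 = 51°   (square ↓)
51 + 180 = 231°   (complement)
231 + 157 = 388 → 388 − 360 = 28°   (split-comp 23° ↓)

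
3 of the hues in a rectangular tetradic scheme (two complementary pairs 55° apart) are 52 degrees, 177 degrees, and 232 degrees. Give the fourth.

A rectangular tetradic uses two complementary pairs 55° apart: offsets 0°, 55°, 180°, 235°.
Among {52°, 177°, 232°}, 52° and 232° are a 180° pair.
The remaining hue 177° needs its own complement: 177 + 180 = 357°

357°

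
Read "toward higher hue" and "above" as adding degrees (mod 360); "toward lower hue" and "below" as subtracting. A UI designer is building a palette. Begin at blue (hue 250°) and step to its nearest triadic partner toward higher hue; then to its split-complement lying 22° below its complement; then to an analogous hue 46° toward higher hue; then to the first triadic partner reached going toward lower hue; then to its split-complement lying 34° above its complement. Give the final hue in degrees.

triadic ↑ +120°: 250 + 120 = 370 → 370 − 360 = 10°
split-comp 22° ↓ +158°: 10 + 158 = 168°
analog 46° ↑ +46°: 168 + 46 = 214°
triadic ↓ −120°: 214 − 120 = 94°
split-comp 34° ↑ +214°: 94 + 214 = 308°

308°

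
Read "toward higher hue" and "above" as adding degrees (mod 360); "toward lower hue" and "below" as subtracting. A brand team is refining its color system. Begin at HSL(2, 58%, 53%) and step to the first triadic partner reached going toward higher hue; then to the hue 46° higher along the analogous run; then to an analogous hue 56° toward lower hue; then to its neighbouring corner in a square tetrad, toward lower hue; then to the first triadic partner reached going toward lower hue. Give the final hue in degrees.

262°

2 + 120 = 122°   (triadic ↑)
122 + 46 = 168°   (analog 46° ↑)
168 − 56 = 112°   (analog 56° ↓)
112 − 90 = 22°   (square ↓)
22 − 120 = -98 → -98 + 360 = 262°   (triadic ↓)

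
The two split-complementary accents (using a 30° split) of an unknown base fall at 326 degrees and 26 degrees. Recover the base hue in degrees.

The accents sit 30° either side of the complement, so the complement is their short-arc midpoint on the wheel.
Short-arc midpoint of 326° and 26°: 356°.
Base is 180° from the complement: 356 − 180 = 176°

176°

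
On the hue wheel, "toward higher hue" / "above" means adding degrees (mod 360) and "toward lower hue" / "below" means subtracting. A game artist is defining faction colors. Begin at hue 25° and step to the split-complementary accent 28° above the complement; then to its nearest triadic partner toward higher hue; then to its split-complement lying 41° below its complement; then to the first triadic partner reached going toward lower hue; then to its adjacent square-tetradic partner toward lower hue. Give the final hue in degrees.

split-comp 28° ↑ +208°: 25 + 208 = 233°
triadic ↑ +120°: 233 + 120 = 353°
split-comp 41° ↓ +139°: 353 + 139 = 492 → 492 − 360 = 132°
triadic ↓ −120°: 132 − 120 = 12°
square ↓ −90°: 12 − 90 = -78 → -78 + 360 = 282°

282°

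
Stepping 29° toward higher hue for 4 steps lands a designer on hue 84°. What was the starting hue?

328°

4 steps of 29° (toward higher hue) give a net shift of +116°.
Start = end − shift: 84 − 116 = -32 → -32 + 360 = 328°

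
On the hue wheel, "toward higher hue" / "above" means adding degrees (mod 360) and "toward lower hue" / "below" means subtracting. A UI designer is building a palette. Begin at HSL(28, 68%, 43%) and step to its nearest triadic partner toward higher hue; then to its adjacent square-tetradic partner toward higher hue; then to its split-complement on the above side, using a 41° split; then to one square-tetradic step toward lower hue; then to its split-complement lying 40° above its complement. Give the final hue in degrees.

+120° (triadic ↑): 28 + 120 = 148°
+90° (square ↑): 148 + 90 = 238°
+221° (split-comp 41° ↑): 238 + 221 = 459 → 459 − 360 = 99°
−90° (square ↓): 99 − 90 = 9°
+220° (split-comp 40° ↑): 9 + 220 = 229°

229°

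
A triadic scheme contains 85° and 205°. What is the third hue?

A triad spaces three hues 120° apart.
The full set is {85°, 205°, 325°}.

325°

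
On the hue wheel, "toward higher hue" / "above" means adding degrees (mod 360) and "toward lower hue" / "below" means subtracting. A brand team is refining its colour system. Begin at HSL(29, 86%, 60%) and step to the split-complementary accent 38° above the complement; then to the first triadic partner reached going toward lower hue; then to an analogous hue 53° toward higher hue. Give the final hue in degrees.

+218° (split-comp 38° ↑): 29 + 218 = 247°
−120° (triadic ↓): 247 − 120 = 127°
+53° (analog 53° ↑): 127 + 53 = 180°

180°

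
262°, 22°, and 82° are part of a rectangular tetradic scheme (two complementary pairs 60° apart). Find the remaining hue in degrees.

202°

A rectangular tetradic uses two complementary pairs 60° apart: offsets 0°, 60°, 180°, 240°.
Among {22°, 82°, 262°}, 262° and 82° are a 180° pair.
The remaining hue 22° needs its own complement: 22 + 180 = 202°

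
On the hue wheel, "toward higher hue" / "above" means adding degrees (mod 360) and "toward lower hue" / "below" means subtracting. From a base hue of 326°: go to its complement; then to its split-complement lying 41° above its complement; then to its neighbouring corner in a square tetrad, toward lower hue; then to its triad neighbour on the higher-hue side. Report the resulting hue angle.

complement +180°: 326 + 180 = 506 → 506 − 360 = 146°
split-comp 41° ↑ +221°: 146 + 221 = 367 → 367 − 360 = 7°
square ↓ −90°: 7 − 90 = -83 → -83 + 360 = 277°
triadic ↑ +120°: 277 + 120 = 397 → 397 − 360 = 37°

37°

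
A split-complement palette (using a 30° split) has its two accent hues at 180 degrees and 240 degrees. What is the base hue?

The accents sit 30° either side of the complement, so the complement is their short-arc midpoint on the wheel.
Short-arc midpoint of 180° and 240°: 210°.
Base is 180° from the complement: 210 − 180 = 30°

30°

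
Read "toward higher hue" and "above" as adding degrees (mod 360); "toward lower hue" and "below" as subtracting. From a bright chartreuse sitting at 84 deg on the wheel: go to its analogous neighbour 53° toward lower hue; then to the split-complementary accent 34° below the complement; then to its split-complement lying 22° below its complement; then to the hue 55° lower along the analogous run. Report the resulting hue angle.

84 − 53 = 31°   (analog 53° ↓)
31 + 146 = 177°   (split-comp 34° ↓)
177 + 158 = 335°   (split-comp 22° ↓)
335 − 55 = 280°   (analog 55° ↓)

280°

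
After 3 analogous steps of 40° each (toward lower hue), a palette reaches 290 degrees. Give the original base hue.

3 steps of 40° (toward lower hue) give a net shift of −120°.
Start = end − shift: 290 + 120 = 410 → 410 − 360 = 50°

50°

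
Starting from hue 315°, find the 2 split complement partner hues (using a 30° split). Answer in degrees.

105° and 165°

Split-complementary hues sit 30° either side of the complement.
Complement of 315°: 315 + 180 = 495 → 495 − 360 = 135°
135 − 30 = 105°
135 + 30 = 165°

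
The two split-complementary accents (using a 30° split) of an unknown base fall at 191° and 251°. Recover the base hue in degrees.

The accents sit 30° either side of the complement, so the complement is their short-arc midpoint on the wheel.
Short-arc midpoint of 191° and 251°: 221°.
Base is 180° from the complement: 221 − 180 = 41°

41°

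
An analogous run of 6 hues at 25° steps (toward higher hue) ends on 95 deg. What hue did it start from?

5 steps of 25° (toward higher hue) give a net shift of +125°.
Start = end − shift: 95 − 125 = -30 → -30 + 360 = 330°

330°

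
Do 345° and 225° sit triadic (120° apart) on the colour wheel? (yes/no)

yes

Angular distance: |345 − 225| = 120 = 120°.
Triadic (120° apart) requires 120°.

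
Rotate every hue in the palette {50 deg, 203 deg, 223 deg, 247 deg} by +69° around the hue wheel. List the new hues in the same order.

119°, 272°, 292°, 316°

50 + 69 = 119°
203 + 69 = 272°
223 + 69 = 292°
247 + 69 = 316°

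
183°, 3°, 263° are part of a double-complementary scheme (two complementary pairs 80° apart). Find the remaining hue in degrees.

A rectangular tetradic uses two complementary pairs 80° apart: offsets 0°, 80°, 180°, 260°.
Among {3°, 183°, 263°}, 3° and 183° are a 180° pair.
The remaining hue 263° needs its own complement: 263 + 180 = 443 → 443 − 360 = 83°

83°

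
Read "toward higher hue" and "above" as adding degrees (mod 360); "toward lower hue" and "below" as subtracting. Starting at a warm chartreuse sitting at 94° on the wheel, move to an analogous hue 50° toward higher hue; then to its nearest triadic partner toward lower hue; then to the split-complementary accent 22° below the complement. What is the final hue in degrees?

182°

analog 50° ↑ +50°: 94 + 50 = 144°
triadic ↓ −120°: 144 − 120 = 24°
split-comp 22° ↓ +158°: 24 + 158 = 182°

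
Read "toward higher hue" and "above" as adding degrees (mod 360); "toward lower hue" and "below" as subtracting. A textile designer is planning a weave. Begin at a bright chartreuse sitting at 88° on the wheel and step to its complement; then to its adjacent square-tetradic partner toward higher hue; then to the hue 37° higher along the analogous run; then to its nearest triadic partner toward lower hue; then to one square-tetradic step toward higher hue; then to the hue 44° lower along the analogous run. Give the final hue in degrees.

321°

+180° (complement): 88 + 180 = 268°
+90° (square ↑): 268 + 90 = 358°
+37° (analog 37° ↑): 358 + 37 = 395 → 395 − 360 = 35°
−120° (triadic ↓): 35 − 120 = -85 → -85 + 360 = 275°
+90° (square ↑): 275 + 90 = 365 → 365 − 360 = 5°
−44° (analog 44° ↓): 5 − 44 = -39 → -39 + 360 = 321°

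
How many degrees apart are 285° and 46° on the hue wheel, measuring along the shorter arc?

|285 − 46| = 239.
The shorter arc is 360 − 239 = 121°.

121°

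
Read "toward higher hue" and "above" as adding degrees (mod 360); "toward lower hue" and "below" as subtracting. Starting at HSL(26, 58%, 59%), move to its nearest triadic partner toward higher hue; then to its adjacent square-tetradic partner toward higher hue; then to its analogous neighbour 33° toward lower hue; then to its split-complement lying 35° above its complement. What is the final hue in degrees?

58°

triadic ↑ +120°: 26 + 120 = 146°
square ↑ +90°: 146 + 90 = 236°
analog 33° ↓ −33°: 236 − 33 = 203°
split-comp 35° ↑ +215°: 203 + 215 = 418 → 418 − 360 = 58°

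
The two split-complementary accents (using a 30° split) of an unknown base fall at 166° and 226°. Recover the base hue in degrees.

The accents sit 30° either side of the complement, so the complement is their short-arc midpoint on the wheel.
Short-arc midpoint of 166° and 226°: 196°.
Base is 180° from the complement: 196 − 180 = 16°

16°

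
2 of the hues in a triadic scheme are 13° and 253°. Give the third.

133°

A triad places three hues 120° apart.
The full set through 13° is {13°, 133°, 253°}.
Given {13°, 253°}, the missing hue is 133°.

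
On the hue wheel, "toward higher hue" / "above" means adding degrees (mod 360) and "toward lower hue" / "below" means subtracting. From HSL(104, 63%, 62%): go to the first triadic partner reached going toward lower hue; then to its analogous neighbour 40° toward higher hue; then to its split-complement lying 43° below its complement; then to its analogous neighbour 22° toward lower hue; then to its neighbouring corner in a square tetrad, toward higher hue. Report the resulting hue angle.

−120° (triadic ↓): 104 − 120 = -16 → -16 + 360 = 344°
+40° (analog 40° ↑): 344 + 40 = 384 → 384 − 360 = 24°
+137° (split-comp 43° ↓): 24 + 137 = 161°
−22° (analog 22° ↓): 161 − 22 = 139°
+90° (square ↑): 139 + 90 = 229°

229°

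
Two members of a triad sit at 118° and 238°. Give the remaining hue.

A triad spaces three hues 120° apart.
The full set is {118°, 238°, 358°}.

358°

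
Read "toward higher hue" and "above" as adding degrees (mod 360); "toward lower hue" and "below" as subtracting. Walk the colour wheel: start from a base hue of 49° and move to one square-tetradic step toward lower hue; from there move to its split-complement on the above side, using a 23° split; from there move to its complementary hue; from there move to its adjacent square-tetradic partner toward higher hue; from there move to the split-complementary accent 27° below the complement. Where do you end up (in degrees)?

49 − 90 = -41 → -41 + 360 = 319°   (square ↓)
319 + 203 = 522 → 522 − 360 = 162°   (split-comp 23° ↑)
162 + 180 = 342°   (complement)
342 + 90 = 432 → 432 − 360 = 72°   (square ↑)
72 + 153 = 225°   (split-comp 27° ↓)

225°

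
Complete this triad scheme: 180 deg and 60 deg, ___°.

A triad places three hues 120° apart.
The full set through 60° is {60°, 180°, 300°}.
Given {60°, 180°}, the missing hue is 300°.

300°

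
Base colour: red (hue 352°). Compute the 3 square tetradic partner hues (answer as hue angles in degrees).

A square tetradic scheme places four hues every 90°.
352 + 90 = 442 → 442 − 360 = 82°
352 + 180 = 532 → 532 − 360 = 172°
352 + 270 = 622 → 622 − 360 = 262°

82°, 172°, and 262°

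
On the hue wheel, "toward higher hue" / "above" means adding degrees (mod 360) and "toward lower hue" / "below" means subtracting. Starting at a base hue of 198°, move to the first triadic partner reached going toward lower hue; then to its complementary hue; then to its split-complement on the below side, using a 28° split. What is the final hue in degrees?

triadic ↓ −120°: 198 − 120 = 78°
complement +180°: 78 + 180 = 258°
split-comp 28° ↓ +152°: 258 + 152 = 410 → 410 − 360 = 50°

50°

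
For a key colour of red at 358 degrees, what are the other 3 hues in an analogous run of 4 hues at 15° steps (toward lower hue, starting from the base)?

343°, 328° and 313°

Analogous hues sit every 15° along the wheel.
358 − 15 = 343°
358 − 30 = 328°
358 − 45 = 313°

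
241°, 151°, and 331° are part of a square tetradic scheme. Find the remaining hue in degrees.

61°

A square tetradic scheme places four hues every 90°.
The full set through 151° is {61°, 151°, 241°, 331°}.
Given {151°, 241°, 331°}, the missing hue is 61°.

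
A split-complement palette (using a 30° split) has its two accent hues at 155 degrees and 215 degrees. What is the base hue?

5°

The accents sit 30° either side of the complement, so the complement is their short-arc midpoint on the wheel.
Short-arc midpoint of 155° and 215°: 185°.
Base is 180° from the complement: 185 − 180 = 5°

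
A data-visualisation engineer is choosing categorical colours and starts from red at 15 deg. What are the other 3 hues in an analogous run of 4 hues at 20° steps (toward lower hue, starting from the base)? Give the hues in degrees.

Analogous hues sit every 20° along the wheel.
15 − 20 = -5 → -5 + 360 = 355°
15 − 40 = -25 → -25 + 360 = 335°
15 − 60 = -45 → -45 + 360 = 315°

355°, 335°, and 315°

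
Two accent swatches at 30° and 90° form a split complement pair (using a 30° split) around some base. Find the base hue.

The accents sit 30° either side of the complement, so the complement is their short-arc midpoint on the wheel.
Short-arc midpoint of 30° and 90°: 60°.
Base is 180° from the complement: 60 − 180 = -120 → -120 + 360 = 240°

240°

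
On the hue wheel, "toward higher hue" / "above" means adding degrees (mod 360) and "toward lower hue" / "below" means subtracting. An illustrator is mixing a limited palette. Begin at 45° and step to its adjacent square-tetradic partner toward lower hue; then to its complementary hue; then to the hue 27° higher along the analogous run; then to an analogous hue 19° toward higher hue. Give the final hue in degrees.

181°

square ↓ −90°: 45 − 90 = -45 → -45 + 360 = 315°
complement +180°: 315 + 180 = 495 → 495 − 360 = 135°
analog 27° ↑ +27°: 135 + 27 = 162°
analog 19° ↑ +19°: 162 + 19 = 181°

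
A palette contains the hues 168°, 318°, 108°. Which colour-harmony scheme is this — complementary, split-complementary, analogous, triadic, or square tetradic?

Sort the hues: 108°, 168°, 318°.
Successive gaps around the wheel: 60°, 150°, 150°.
Two 150° gaps and one 60° gap — a base hue opposite a pair of accents 30° either side of its complement — is the split-complementary pattern.

split-complementary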